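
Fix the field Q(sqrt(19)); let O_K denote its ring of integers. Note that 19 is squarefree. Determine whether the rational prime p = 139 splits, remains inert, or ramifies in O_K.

19 mod 4 = 3, hence disc K = 4·19 = 76 and O_K = ℤ[√19].
139 ∤ 76, so 139 is unramified.
(19/139) = 19^69 mod 139 = 138, giving Legendre symbol -1.
d is a non-residue mod p, hence 139 remains inert in O_K.

inert — (139) stays prime in O_K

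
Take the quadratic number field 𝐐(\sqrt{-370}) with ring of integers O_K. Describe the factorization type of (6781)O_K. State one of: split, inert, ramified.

Since -370 ≢ 1 mod 4, the ring of integers is ℤ[√-370] with discriminant 4·(-370) = -1480.
6781 ∤ -1480, so 6781 is unramified.
(-370/6781) = 6411^3390 mod 6781 = 6780, giving Legendre symbol -1.
Legendre symbol -1 ⇒ 6781 is inert.

p is inert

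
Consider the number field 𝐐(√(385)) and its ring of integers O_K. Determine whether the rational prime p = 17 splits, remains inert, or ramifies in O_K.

p is inert

Since 385 ≡ 1 mod 4, the ring of integers is ℤ[(1+√385)/2] with discriminant 385.
17 ∤ 385, so 17 is unramified.
Compute (385/17) via Euler: 11^((17-1)/2) mod 17 = 16, so (385/17) = -1.
Legendre symbol -1 ⇒ 17 is inert.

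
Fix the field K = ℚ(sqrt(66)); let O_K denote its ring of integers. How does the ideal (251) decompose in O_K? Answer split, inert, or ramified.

split — (251) = 𝔭₁𝔭₂ with 𝔭₁ ≠ 𝔭₂

Since 66 ≢ 1 mod 4, the ring of integers is ℤ[√66] with discriminant 4·66 = 264.
251 ∤ 264, so 251 is unramified.
Compute (66/251) via Euler: 66^((251-1)/2) mod 251 = 1, so (66/251) = 1.
Legendre symbol 1 ⇒ 251 is split.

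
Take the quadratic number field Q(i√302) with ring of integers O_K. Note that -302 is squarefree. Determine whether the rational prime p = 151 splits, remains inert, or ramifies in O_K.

d = -302 ≡ 2 (mod 4), so O_K = ℤ[√-302] and disc(K) = 4d = -1208.
disc(K) = -1208 = 151·(-8), so p = 151 is ramified.

151 is ramified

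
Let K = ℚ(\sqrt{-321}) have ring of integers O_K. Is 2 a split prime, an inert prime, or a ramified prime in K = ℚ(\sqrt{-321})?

-321 mod 4 = 3, hence disc K = 4·(-321) = -1284 and O_K = ℤ[√-321].
2 divides disc(K) = -1284, so 2 ramifies.

ramifies in O_K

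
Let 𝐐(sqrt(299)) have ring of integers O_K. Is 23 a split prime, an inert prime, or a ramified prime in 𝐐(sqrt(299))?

299 mod 4 = 3, hence disc K = 4·299 = 1196 and O_K = ℤ[√299].
Ramification test: 23 | 1196. The prime 23 ramifies in K.

ramified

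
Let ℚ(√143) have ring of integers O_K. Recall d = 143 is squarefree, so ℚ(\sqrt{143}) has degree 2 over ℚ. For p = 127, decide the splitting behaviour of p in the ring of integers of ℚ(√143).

143 mod 4 = 3, hence disc K = 4·143 = 572 and O_K = ℤ[√143].
Since gcd(127, 572) = 1 the prime 127 does not ramify.
(143/127) = 16^63 mod 127 = 1, giving Legendre symbol 1.
(143/127) = 1, so 127 splits.

split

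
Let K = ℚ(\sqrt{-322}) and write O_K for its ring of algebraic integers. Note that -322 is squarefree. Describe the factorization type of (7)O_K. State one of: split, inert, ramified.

d = -322 ≡ 2 (mod 4), so O_K = ℤ[√-322] and disc(K) = 4d = -1288.
7 divides disc(K) = -1288, so 7 ramifies.

p ramifies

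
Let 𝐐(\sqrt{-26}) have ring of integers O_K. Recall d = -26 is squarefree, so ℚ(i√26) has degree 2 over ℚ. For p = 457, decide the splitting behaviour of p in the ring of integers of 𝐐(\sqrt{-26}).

-26 mod 4 = 2, hence disc K = 4·(-26) = -104 and O_K = ℤ[√-26].
457 ∤ -104, so 457 is unramified.
Legendre symbol by Euler's criterion: (-26/457) ≡ (-26)^228 ≡ 456 (mod 457), i.e. (-26/457) = -1.
(-26/457) = -1, so 457 is inert.

457 remains inert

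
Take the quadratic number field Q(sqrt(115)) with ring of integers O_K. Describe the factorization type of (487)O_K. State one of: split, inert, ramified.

115 mod 4 = 3, hence disc K = 4·115 = 460 and O_K = ℤ[√115].
Since gcd(487, 460) = 1 the prime 487 does not ramify.
Euler's criterion: 115^243 mod 487 = 1. Thus (115|487) = 1.
Legendre symbol 1 ⇒ 487 is split.

p splits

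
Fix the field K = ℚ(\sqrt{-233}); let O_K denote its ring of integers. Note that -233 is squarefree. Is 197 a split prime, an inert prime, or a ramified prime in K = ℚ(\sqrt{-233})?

split — (197) = 𝔭₁𝔭₂ with 𝔭₁ ≠ 𝔭₂

Since -233 ≢ 1 mod 4, the ring of integers is ℤ[√-233] with discriminant 4·(-233) = -932.
Since gcd(197, -932) = 1 the prime 197 does not ramify.
Compute (-233/197) via Euler: 161^((197-1)/2) mod 197 = 1, so (-233/197) = 1.
(-233/197) = 1, so 197 splits.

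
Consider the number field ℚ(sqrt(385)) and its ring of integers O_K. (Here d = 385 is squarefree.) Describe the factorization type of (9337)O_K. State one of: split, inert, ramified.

Since 385 ≡ 1 mod 4, the ring of integers is ℤ[(1+√385)/2] with discriminant 385.
disc(K) = 385 is not divisible by 9337; 9337 is unramified.
Euler's criterion: 385^4668 mod 9337 = 1. Thus (385|9337) = 1.
(385/9337) = 1, so 9337 splits.

split — (9337) = 𝔭₁𝔭₂ with 𝔭₁ ≠ 𝔭₂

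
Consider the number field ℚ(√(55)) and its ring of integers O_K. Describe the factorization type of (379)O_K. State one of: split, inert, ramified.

inert — (379) stays prime in O_K

55 mod 4 = 3, hence disc K = 4·55 = 220 and O_K = ℤ[√55].
Since gcd(379, 220) = 1 the prime 379 does not ramify.
Legendre symbol by Euler's criterion: (55/379) ≡ 55^189 ≡ 378 (mod 379), i.e. (55/379) = -1.
(55/379) = -1, so 379 is inert.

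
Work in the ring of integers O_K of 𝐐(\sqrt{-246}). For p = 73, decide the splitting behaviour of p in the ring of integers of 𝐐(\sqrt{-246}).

split

-246 mod 4 = 2, hence disc K = 4·(-246) = -984 and O_K = ℤ[√-246].
73 ∤ -984, so 73 is unramified.
Euler's criterion: (-246)^36 mod 73 = 1. Thus (-246|73) = 1.
(-246/73) = 1, so 73 splits.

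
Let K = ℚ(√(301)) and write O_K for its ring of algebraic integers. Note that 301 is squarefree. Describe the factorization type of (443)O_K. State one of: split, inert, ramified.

d = 301 ≡ 1 (mod 4), so O_K = ℤ[(1+√301)/2] and disc(K) = d = 301.
Since gcd(443, 301) = 1 the prime 443 does not ramify.
(301/443) = 301^221 mod 443 = 1, giving Legendre symbol 1.
Legendre symbol 1 ⇒ 443 is split.

splits completely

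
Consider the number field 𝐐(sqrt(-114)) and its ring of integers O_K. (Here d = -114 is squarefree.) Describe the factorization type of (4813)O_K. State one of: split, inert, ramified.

4813 remains inert

Since -114 ≢ 1 mod 4, the ring of integers is ℤ[√-114] with discriminant 4·(-114) = -456.
disc(K) = -456 is not divisible by 4813; 4813 is unramified.
Euler's criterion: (-114)^2406 mod 4813 = 4812. Thus (-114|4813) = -1.
(-114/4813) = -1, so 4813 is inert.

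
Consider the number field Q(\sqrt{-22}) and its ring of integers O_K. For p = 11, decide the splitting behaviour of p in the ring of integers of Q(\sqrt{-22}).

-22 mod 4 = 2, hence disc K = 4·(-22) = -88 and O_K = ℤ[√-22].
11 divides disc(K) = -88, so 11 ramifies.

p ramifies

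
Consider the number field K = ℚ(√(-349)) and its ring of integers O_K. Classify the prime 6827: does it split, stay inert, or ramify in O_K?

remains prime (inert)

Since -349 ≢ 1 mod 4, the ring of integers is ℤ[√-349] with discriminant 4·(-349) = -1396.
disc(K) = -1396 is not divisible by 6827; 6827 is unramified.
(-349/6827) = 6478^3413 mod 6827 = 6826, giving Legendre symbol -1.
(-349/6827) = -1, so 6827 is inert.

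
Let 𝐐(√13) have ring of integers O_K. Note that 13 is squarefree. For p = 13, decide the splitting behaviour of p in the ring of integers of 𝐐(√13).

ramified

d = 13 ≡ 1 (mod 4), so O_K = ℤ[(1+√13)/2] and disc(K) = d = 13.
Ramification test: 13 | 13. The prime 13 ramifies in K.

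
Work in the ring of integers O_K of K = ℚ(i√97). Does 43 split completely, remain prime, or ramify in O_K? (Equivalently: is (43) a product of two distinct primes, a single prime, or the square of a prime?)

43 remains inert

-97 mod 4 = 3, hence disc K = 4·(-97) = -388 and O_K = ℤ[√-97].
Since gcd(43, -388) = 1 the prime 43 does not ramify.
Euler's criterion: (-97)^21 mod 43 = 42. Thus (-97|43) = -1.
(-97/43) = -1, so 43 is inert.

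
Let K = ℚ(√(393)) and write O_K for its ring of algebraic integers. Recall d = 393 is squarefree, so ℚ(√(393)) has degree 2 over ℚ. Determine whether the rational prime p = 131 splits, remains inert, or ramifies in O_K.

ramified

393 mod 4 = 1, hence disc K = 393 and O_K = ℤ[(1+√393)/2].
disc(K) = 393 = 131·3, so p = 131 is ramified.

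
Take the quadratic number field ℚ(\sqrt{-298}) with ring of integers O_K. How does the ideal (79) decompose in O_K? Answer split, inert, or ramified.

Since -298 ≢ 1 mod 4, the ring of integers is ℤ[√-298] with discriminant 4·(-298) = -1192.
Since gcd(79, -1192) = 1 the prime 79 does not ramify.
Legendre symbol by Euler's criterion: (-298/79) ≡ (-298)^39 ≡ 1 (mod 79), i.e. (-298/79) = 1.
d is a quadratic residue mod p, hence 79 splits in O_K.

split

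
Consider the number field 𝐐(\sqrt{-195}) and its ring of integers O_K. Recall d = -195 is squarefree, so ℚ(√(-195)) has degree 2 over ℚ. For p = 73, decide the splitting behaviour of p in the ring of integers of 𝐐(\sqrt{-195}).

d = -195 ≡ 1 (mod 4), so O_K = ℤ[(1+√-195)/2] and disc(K) = d = -195.
disc(K) = -195 is not divisible by 73; 73 is unramified.
(-195/73) = 24^36 mod 73 = 1, giving Legendre symbol 1.
(-195/73) = 1, so 73 splits.

split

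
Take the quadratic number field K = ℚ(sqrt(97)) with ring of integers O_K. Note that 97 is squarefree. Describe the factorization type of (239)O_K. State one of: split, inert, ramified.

inert — (239) stays prime in O_K

Since 97 ≡ 1 mod 4, the ring of integers is ℤ[(1+√97)/2] with discriminant 97.
disc(K) = 97 is not divisible by 239; 239 is unramified.
Euler's criterion: 97^119 mod 239 = 238. Thus (97|239) = -1.
(97/239) = -1, so 239 is inert.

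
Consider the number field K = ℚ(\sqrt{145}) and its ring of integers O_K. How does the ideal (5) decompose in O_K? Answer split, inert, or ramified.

Since 145 ≡ 1 mod 4, the ring of integers is ℤ[(1+√145)/2] with discriminant 145.
disc(K) = 145 = 5·29, so p = 5 is ramified.

ramified — (5) = 𝔭²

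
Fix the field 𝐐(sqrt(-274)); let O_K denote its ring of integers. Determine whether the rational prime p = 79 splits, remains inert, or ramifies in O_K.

split

Since -274 ≢ 1 mod 4, the ring of integers is ℤ[√-274] with discriminant 4·(-274) = -1096.
disc(K) = -1096 is not divisible by 79; 79 is unramified.
Compute (-274/79) via Euler: 42^((79-1)/2) mod 79 = 1, so (-274/79) = 1.
d is a quadratic residue mod p, hence 79 splits in O_K.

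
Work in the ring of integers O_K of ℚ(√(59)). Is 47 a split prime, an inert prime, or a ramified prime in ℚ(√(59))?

splits completely

d = 59 ≡ 3 (mod 4), so O_K = ℤ[√59] and disc(K) = 4d = 236.
47 ∤ 236, so 47 is unramified.
Euler's criterion: 59^23 mod 47 = 1. Thus (59|47) = 1.
Legendre symbol 1 ⇒ 47 is split.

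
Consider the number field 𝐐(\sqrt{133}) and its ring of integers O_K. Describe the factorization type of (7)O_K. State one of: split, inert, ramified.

ramifies in O_K

d = 133 ≡ 1 (mod 4), so O_K = ℤ[(1+√133)/2] and disc(K) = d = 133.
Ramification test: 7 | 133. The prime 7 ramifies in K.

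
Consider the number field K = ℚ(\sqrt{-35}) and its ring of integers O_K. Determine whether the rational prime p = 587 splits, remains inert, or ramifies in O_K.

Since -35 ≡ 1 mod 4, the ring of integers is ℤ[(1+√-35)/2] with discriminant -35.
Since gcd(587, -35) = 1 the prime 587 does not ramify.
Legendre symbol by Euler's criterion: (-35/587) ≡ (-35)^293 ≡ 1 (mod 587), i.e. (-35/587) = 1.
Legendre symbol 1 ⇒ 587 is split.

split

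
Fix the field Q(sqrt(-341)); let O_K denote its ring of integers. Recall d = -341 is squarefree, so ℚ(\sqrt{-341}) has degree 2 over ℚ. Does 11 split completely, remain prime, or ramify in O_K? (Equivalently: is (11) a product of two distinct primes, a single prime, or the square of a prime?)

p ramifies

-341 mod 4 = 3, hence disc K = 4·(-341) = -1364 and O_K = ℤ[√-341].
Ramification test: 11 | -1364. The prime 11 ramifies in K.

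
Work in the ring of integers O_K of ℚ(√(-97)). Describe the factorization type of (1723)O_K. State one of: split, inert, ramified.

1723 splits in O_K

-97 mod 4 = 3, hence disc K = 4·(-97) = -388 and O_K = ℤ[√-97].
disc(K) = -388 is not divisible by 1723; 1723 is unramified.
Compute (-97/1723) via Euler: 1626^((1723-1)/2) mod 1723 = 1, so (-97/1723) = 1.
d is a quadratic residue mod p, hence 1723 splits in O_K.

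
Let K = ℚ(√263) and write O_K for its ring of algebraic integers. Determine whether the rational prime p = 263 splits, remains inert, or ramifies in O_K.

263 is ramified

263 mod 4 = 3, hence disc K = 4·263 = 1052 and O_K = ℤ[√263].
263 divides disc(K) = 1052, so 263 ramifies.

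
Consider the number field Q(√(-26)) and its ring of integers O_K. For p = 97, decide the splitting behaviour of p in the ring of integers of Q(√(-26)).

remains prime (inert)

d = -26 ≡ 2 (mod 4), so O_K = ℤ[√-26] and disc(K) = 4d = -104.
disc(K) = -104 is not divisible by 97; 97 is unramified.
Euler's criterion: (-26)^48 mod 97 = 96. Thus (-26|97) = -1.
Legendre symbol -1 ⇒ 97 is inert.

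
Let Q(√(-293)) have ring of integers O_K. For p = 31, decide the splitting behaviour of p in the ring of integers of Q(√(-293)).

inert

-293 mod 4 = 3, hence disc K = 4·(-293) = -1172 and O_K = ℤ[√-293].
31 ∤ -1172, so 31 is unramified.
Euler's criterion: (-293)^15 mod 31 = 30. Thus (-293|31) = -1.
Legendre symbol -1 ⇒ 31 is inert.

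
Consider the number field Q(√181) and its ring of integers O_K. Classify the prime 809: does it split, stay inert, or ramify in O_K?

d = 181 ≡ 1 (mod 4), so O_K = ℤ[(1+√181)/2] and disc(K) = d = 181.
809 ∤ 181, so 809 is unramified.
(181/809) = 181^404 mod 809 = 808, giving Legendre symbol -1.
(181/809) = -1, so 809 is inert.

809 remains inert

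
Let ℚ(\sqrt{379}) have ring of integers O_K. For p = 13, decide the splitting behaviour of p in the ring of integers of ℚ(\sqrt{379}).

Since 379 ≢ 1 mod 4, the ring of integers is ℤ[√379] with discriminant 4·379 = 1516.
disc(K) = 1516 is not divisible by 13; 13 is unramified.
(379/13) = 2^6 mod 13 = 12, giving Legendre symbol -1.
Legendre symbol -1 ⇒ 13 is inert.

inert — (13) stays prime in O_K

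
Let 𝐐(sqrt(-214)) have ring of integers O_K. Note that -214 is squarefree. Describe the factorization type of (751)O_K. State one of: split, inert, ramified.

Since -214 ≢ 1 mod 4, the ring of integers is ℤ[√-214] with discriminant 4·(-214) = -856.
751 ∤ -856, so 751 is unramified.
Legendre symbol by Euler's criterion: (-214/751) ≡ (-214)^375 ≡ 750 (mod 751), i.e. (-214/751) = -1.
(-214/751) = -1, so 751 is inert.

751 remains inert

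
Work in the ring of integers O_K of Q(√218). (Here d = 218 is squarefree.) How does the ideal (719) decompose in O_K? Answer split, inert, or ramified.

inert

Since 218 ≢ 1 mod 4, the ring of integers is ℤ[√218] with discriminant 4·218 = 872.
Since gcd(719, 872) = 1 the prime 719 does not ramify.
Compute (218/719) via Euler: 218^((719-1)/2) mod 719 = 718, so (218/719) = -1.
(218/719) = -1, so 719 is inert.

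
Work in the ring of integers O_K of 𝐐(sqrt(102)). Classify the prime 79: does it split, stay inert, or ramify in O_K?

Since 102 ≢ 1 mod 4, the ring of integers is ℤ[√102] with discriminant 4·102 = 408.
disc(K) = 408 is not divisible by 79; 79 is unramified.
Euler's criterion: 102^39 mod 79 = 1. Thus (102|79) = 1.
d is a quadratic residue mod p, hence 79 splits in O_K.

p splits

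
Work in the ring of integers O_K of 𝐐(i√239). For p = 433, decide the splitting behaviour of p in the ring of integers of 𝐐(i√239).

p is inert

Since -239 ≡ 1 mod 4, the ring of integers is ℤ[(1+√-239)/2] with discriminant -239.
433 ∤ -239, so 433 is unramified.
(-239/433) = 194^216 mod 433 = 432, giving Legendre symbol -1.
Legendre symbol -1 ⇒ 433 is inert.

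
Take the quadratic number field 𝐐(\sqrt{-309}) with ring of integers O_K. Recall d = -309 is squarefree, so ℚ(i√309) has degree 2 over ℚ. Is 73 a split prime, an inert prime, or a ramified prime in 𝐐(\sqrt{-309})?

-309 mod 4 = 3, hence disc K = 4·(-309) = -1236 and O_K = ℤ[√-309].
disc(K) = -1236 is not divisible by 73; 73 is unramified.
(-309/73) = 56^36 mod 73 = 72, giving Legendre symbol -1.
(-309/73) = -1, so 73 is inert.

p is inert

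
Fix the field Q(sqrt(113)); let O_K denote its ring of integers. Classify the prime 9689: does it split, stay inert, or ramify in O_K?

inert

113 mod 4 = 1, hence disc K = 113 and O_K = ℤ[(1+√113)/2].
9689 ∤ 113, so 9689 is unramified.
(113/9689) = 113^4844 mod 9689 = 9688, giving Legendre symbol -1.
(113/9689) = -1, so 9689 is inert.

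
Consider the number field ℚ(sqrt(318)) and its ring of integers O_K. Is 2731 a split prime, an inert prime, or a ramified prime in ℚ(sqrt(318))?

p splits

318 mod 4 = 2, hence disc K = 4·318 = 1272 and O_K = ℤ[√318].
disc(K) = 1272 is not divisible by 2731; 2731 is unramified.
Euler's criterion: 318^1365 mod 2731 = 1. Thus (318|2731) = 1.
(318/2731) = 1, so 2731 splits.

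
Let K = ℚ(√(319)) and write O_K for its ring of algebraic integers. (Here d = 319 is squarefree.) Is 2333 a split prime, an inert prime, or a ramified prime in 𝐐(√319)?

Since 319 ≢ 1 mod 4, the ring of integers is ℤ[√319] with discriminant 4·319 = 1276.
Since gcd(2333, 1276) = 1 the prime 2333 does not ramify.
Euler's criterion: 319^1166 mod 2333 = 1. Thus (319|2333) = 1.
d is a quadratic residue mod p, hence 2333 splits in O_K.

splits completely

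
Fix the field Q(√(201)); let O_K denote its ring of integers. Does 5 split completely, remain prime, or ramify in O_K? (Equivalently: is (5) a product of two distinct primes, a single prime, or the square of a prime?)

201 mod 4 = 1, hence disc K = 201 and O_K = ℤ[(1+√201)/2].
disc(K) = 201 is not divisible by 5; 5 is unramified.
Compute (201/5) via Euler: 1^((5-1)/2) mod 5 = 1, so (201/5) = 1.
d is a quadratic residue mod p, hence 5 splits in O_K.

split — (5) = 𝔭₁𝔭₂ with 𝔭₁ ≠ 𝔭₂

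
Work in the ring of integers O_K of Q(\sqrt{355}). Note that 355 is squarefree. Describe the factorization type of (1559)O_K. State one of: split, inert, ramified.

splits completely

d = 355 ≡ 3 (mod 4), so O_K = ℤ[√355] and disc(K) = 4d = 1420.
disc(K) = 1420 is not divisible by 1559; 1559 is unramified.
Legendre symbol by Euler's criterion: (355/1559) ≡ 355^779 ≡ 1 (mod 1559), i.e. (355/1559) = 1.
Legendre symbol 1 ⇒ 1559 is split.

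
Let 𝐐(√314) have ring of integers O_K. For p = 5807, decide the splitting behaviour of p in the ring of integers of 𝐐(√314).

Since 314 ≢ 1 mod 4, the ring of integers is ℤ[√314] with discriminant 4·314 = 1256.
Since gcd(5807, 1256) = 1 the prime 5807 does not ramify.
Euler's criterion: 314^2903 mod 5807 = 5806. Thus (314|5807) = -1.
(314/5807) = -1, so 5807 is inert.

p is inert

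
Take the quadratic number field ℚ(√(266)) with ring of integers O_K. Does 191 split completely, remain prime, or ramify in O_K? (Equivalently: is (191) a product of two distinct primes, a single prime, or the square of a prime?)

p splits

Since 266 ≢ 1 mod 4, the ring of integers is ℤ[√266] with discriminant 4·266 = 1064.
disc(K) = 1064 is not divisible by 191; 191 is unramified.
Compute (266/191) via Euler: 75^((191-1)/2) mod 191 = 1, so (266/191) = 1.
d is a quadratic residue mod p, hence 191 splits in O_K.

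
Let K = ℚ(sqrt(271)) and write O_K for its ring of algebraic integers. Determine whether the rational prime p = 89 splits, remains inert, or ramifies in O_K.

271 mod 4 = 3, hence disc K = 4·271 = 1084 and O_K = ℤ[√271].
89 ∤ 1084, so 89 is unramified.
(271/89) = 4^44 mod 89 = 1, giving Legendre symbol 1.
Legendre symbol 1 ⇒ 89 is split.

splits completely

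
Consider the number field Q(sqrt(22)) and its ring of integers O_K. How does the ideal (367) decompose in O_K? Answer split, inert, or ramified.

p is inert

Since 22 ≢ 1 mod 4, the ring of integers is ℤ[√22] with discriminant 4·22 = 88.
367 ∤ 88, so 367 is unramified.
(22/367) = 22^183 mod 367 = 366, giving Legendre symbol -1.
(22/367) = -1, so 367 is inert.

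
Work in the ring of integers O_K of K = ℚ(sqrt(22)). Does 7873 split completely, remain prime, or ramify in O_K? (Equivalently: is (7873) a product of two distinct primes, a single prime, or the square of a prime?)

remains prime (inert)

22 mod 4 = 2, hence disc K = 4·22 = 88 and O_K = ℤ[√22].
7873 ∤ 88, so 7873 is unramified.
Compute (22/7873) via Euler: 22^((7873-1)/2) mod 7873 = 7872, so (22/7873) = -1.
Legendre symbol -1 ⇒ 7873 is inert.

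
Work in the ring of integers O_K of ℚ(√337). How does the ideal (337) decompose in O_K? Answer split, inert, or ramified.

ramifies in O_K

Since 337 ≡ 1 mod 4, the ring of integers is ℤ[(1+√337)/2] with discriminant 337.
Ramification test: 337 | 337. The prime 337 ramifies in K.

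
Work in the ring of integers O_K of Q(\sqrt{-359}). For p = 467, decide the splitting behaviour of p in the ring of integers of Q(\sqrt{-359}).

split — (467) = 𝔭₁𝔭₂ with 𝔭₁ ≠ 𝔭₂

-359 mod 4 = 1, hence disc K = -359 and O_K = ℤ[(1+√-359)/2].
disc(K) = -359 is not divisible by 467; 467 is unramified.
(-359/467) = 108^233 mod 467 = 1, giving Legendre symbol 1.
(-359/467) = 1, so 467 splits.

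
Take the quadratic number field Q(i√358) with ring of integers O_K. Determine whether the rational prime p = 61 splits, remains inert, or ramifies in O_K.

-358 mod 4 = 2, hence disc K = 4·(-358) = -1432 and O_K = ℤ[√-358].
61 ∤ -1432, so 61 is unramified.
Euler's criterion: (-358)^30 mod 61 = 60. Thus (-358|61) = -1.
Legendre symbol -1 ⇒ 61 is inert.

inert — (61) stays prime in O_K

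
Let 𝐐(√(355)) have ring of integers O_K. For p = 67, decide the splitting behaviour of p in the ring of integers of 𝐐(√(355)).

inert — (67) stays prime in O_K

Since 355 ≢ 1 mod 4, the ring of integers is ℤ[√355] with discriminant 4·355 = 1420.
disc(K) = 1420 is not divisible by 67; 67 is unramified.
Legendre symbol by Euler's criterion: (355/67) ≡ 355^33 ≡ 66 (mod 67), i.e. (355/67) = -1.
Legendre symbol -1 ⇒ 67 is inert.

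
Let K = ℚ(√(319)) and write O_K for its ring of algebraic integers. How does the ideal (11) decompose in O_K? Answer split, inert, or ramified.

Since 319 ≢ 1 mod 4, the ring of integers is ℤ[√319] with discriminant 4·319 = 1276.
disc(K) = 1276 = 11·116, so p = 11 is ramified.

ramified — (11) = 𝔭²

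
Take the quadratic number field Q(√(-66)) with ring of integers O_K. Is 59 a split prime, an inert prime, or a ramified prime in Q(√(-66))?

inert — (59) stays prime in O_K

-66 mod 4 = 2, hence disc K = 4·(-66) = -264 and O_K = ℤ[√-66].
disc(K) = -264 is not divisible by 59; 59 is unramified.
Compute (-66/59) via Euler: 52^((59-1)/2) mod 59 = 58, so (-66/59) = -1.
d is a non-residue mod p, hence 59 remains inert in O_K.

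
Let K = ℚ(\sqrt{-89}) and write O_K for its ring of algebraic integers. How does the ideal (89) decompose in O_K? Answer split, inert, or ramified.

Since -89 ≢ 1 mod 4, the ring of integers is ℤ[√-89] with discriminant 4·(-89) = -356.
Ramification test: 89 | -356. The prime 89 ramifies in K.

ramifies in O_K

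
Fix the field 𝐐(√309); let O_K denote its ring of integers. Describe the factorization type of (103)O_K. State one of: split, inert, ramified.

ramifies in O_K

Since 309 ≡ 1 mod 4, the ring of integers is ℤ[(1+√309)/2] with discriminant 309.
Ramification test: 103 | 309. The prime 103 ramifies in K.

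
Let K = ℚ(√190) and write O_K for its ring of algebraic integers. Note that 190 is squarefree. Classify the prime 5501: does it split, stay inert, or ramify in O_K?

d = 190 ≡ 2 (mod 4), so O_K = ℤ[√190] and disc(K) = 4d = 760.
disc(K) = 760 is not divisible by 5501; 5501 is unramified.
(190/5501) = 190^2750 mod 5501 = 1, giving Legendre symbol 1.
(190/5501) = 1, so 5501 splits.

5501 splits in O_K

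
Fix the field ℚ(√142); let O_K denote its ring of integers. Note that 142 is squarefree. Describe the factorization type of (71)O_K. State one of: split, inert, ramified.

Since 142 ≢ 1 mod 4, the ring of integers is ℤ[√142] with discriminant 4·142 = 568.
disc(K) = 568 = 71·8, so p = 71 is ramified.

ramified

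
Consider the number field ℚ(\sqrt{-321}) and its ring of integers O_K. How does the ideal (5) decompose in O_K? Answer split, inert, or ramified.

d = -321 ≡ 3 (mod 4), so O_K = ℤ[√-321] and disc(K) = 4d = -1284.
5 ∤ -1284, so 5 is unramified.
Legendre symbol by Euler's criterion: (-321/5) ≡ (-321)^2 ≡ 1 (mod 5), i.e. (-321/5) = 1.
d is a quadratic residue mod p, hence 5 splits in O_K.

5 splits in O_K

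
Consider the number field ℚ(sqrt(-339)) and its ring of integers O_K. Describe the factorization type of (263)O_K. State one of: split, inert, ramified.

Since -339 ≡ 1 mod 4, the ring of integers is ℤ[(1+√-339)/2] with discriminant -339.
263 ∤ -339, so 263 is unramified.
Compute (-339/263) via Euler: 187^((263-1)/2) mod 263 = 1, so (-339/263) = 1.
d is a quadratic residue mod p, hence 263 splits in O_K.

splits completely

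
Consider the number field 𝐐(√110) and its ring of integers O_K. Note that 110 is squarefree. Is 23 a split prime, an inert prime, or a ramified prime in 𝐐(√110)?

d = 110 ≡ 2 (mod 4), so O_K = ℤ[√110] and disc(K) = 4d = 440.
Since gcd(23, 440) = 1 the prime 23 does not ramify.
Compute (110/23) via Euler: 18^((23-1)/2) mod 23 = 1, so (110/23) = 1.
Legendre symbol 1 ⇒ 23 is split.

23 splits in O_K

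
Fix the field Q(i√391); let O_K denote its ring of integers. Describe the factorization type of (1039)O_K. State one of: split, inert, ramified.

Since -391 ≡ 1 mod 4, the ring of integers is ℤ[(1+√-391)/2] with discriminant -391.
Since gcd(1039, -391) = 1 the prime 1039 does not ramify.
Euler's criterion: (-391)^519 mod 1039 = 1. Thus (-391|1039) = 1.
d is a quadratic residue mod p, hence 1039 splits in O_K.

split — (1039) = 𝔭₁𝔭₂ with 𝔭₁ ≠ 𝔭₂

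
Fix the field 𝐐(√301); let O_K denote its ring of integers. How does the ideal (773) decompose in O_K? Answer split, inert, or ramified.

splits completely

301 mod 4 = 1, hence disc K = 301 and O_K = ℤ[(1+√301)/2].
773 ∤ 301, so 773 is unramified.
Legendre symbol by Euler's criterion: (301/773) ≡ 301^386 ≡ 1 (mod 773), i.e. (301/773) = 1.
Legendre symbol 1 ⇒ 773 is split.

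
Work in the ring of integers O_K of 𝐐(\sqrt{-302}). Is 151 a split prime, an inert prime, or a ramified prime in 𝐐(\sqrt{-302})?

-302 mod 4 = 2, hence disc K = 4·(-302) = -1208 and O_K = ℤ[√-302].
disc(K) = -1208 = 151·(-8), so p = 151 is ramified.

ramified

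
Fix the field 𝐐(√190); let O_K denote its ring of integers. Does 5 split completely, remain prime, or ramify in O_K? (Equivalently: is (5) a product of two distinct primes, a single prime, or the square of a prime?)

Since 190 ≢ 1 mod 4, the ring of integers is ℤ[√190] with discriminant 4·190 = 760.
Ramification test: 5 | 760. The prime 5 ramifies in K.

ramifies in O_K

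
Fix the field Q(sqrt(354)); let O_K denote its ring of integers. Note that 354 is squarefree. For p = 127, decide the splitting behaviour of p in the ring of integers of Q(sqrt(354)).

354 mod 4 = 2, hence disc K = 4·354 = 1416 and O_K = ℤ[√354].
127 ∤ 1416, so 127 is unramified.
Legendre symbol by Euler's criterion: (354/127) ≡ 354^63 ≡ 1 (mod 127), i.e. (354/127) = 1.
(354/127) = 1, so 127 splits.

split — (127) = 𝔭₁𝔭₂ with 𝔭₁ ≠ 𝔭₂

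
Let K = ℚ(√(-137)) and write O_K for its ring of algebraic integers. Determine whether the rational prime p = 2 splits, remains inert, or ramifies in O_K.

ramified

-137 mod 4 = 3, hence disc K = 4·(-137) = -548 and O_K = ℤ[√-137].
disc(K) = -548 = 2·(-274), so p = 2 is ramified.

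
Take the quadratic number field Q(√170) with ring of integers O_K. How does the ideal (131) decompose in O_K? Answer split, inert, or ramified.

p splits

Since 170 ≢ 1 mod 4, the ring of integers is ℤ[√170] with discriminant 4·170 = 680.
Since gcd(131, 680) = 1 the prime 131 does not ramify.
Legendre symbol by Euler's criterion: (170/131) ≡ 170^65 ≡ 1 (mod 131), i.e. (170/131) = 1.
(170/131) = 1, so 131 splits.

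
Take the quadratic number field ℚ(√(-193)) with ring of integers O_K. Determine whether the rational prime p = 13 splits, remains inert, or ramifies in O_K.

remains prime (inert)

Since -193 ≢ 1 mod 4, the ring of integers is ℤ[√-193] with discriminant 4·(-193) = -772.
disc(K) = -772 is not divisible by 13; 13 is unramified.
Legendre symbol by Euler's criterion: (-193/13) ≡ (-193)^6 ≡ 12 (mod 13), i.e. (-193/13) = -1.
d is a non-residue mod p, hence 13 remains inert in O_K.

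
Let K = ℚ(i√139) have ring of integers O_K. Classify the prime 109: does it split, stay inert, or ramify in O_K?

remains prime (inert)

-139 mod 4 = 1, hence disc K = -139 and O_K = ℤ[(1+√-139)/2].
disc(K) = -139 is not divisible by 109; 109 is unramified.
(-139/109) = 79^54 mod 109 = 108, giving Legendre symbol -1.
(-139/109) = -1, so 109 is inert.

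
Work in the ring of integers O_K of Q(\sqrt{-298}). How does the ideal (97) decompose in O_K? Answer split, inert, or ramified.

d = -298 ≡ 2 (mod 4), so O_K = ℤ[√-298] and disc(K) = 4d = -1192.
97 ∤ -1192, so 97 is unramified.
Compute (-298/97) via Euler: 90^((97-1)/2) mod 97 = 96, so (-298/97) = -1.
(-298/97) = -1, so 97 is inert.

inert — (97) stays prime in O_K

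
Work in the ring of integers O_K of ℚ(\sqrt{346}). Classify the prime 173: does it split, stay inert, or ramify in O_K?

ramified

Since 346 ≢ 1 mod 4, the ring of integers is ℤ[√346] with discriminant 4·346 = 1384.
Ramification test: 173 | 1384. The prime 173 ramifies in K.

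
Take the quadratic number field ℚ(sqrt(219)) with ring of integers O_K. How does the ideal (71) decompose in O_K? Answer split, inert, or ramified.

Since 219 ≢ 1 mod 4, the ring of integers is ℤ[√219] with discriminant 4·219 = 876.
disc(K) = 876 is not divisible by 71; 71 is unramified.
(219/71) = 6^35 mod 71 = 1, giving Legendre symbol 1.
(219/71) = 1, so 71 splits.

71 splits in O_K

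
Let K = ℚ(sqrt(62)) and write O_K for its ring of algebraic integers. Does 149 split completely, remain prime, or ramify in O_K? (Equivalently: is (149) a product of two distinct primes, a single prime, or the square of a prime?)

62 mod 4 = 2, hence disc K = 4·62 = 248 and O_K = ℤ[√62].
149 ∤ 248, so 149 is unramified.
(62/149) = 62^74 mod 149 = 148, giving Legendre symbol -1.
d is a non-residue mod p, hence 149 remains inert in O_K.

inert — (149) stays prime in O_K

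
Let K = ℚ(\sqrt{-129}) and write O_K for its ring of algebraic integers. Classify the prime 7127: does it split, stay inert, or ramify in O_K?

Since -129 ≢ 1 mod 4, the ring of integers is ℤ[√-129] with discriminant 4·(-129) = -516.
disc(K) = -516 is not divisible by 7127; 7127 is unramified.
Euler's criterion: (-129)^3563 mod 7127 = 7126. Thus (-129|7127) = -1.
Legendre symbol -1 ⇒ 7127 is inert.

p is inert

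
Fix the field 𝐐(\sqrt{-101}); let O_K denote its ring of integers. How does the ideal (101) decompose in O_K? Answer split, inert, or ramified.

-101 mod 4 = 3, hence disc K = 4·(-101) = -404 and O_K = ℤ[√-101].
Ramification test: 101 | -404. The prime 101 ramifies in K.

ramified — (101) = 𝔭²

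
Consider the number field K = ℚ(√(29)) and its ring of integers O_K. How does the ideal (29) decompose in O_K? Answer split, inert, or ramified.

ramified

Since 29 ≡ 1 mod 4, the ring of integers is ℤ[(1+√29)/2] with discriminant 29.
disc(K) = 29 = 29·1, so p = 29 is ramified.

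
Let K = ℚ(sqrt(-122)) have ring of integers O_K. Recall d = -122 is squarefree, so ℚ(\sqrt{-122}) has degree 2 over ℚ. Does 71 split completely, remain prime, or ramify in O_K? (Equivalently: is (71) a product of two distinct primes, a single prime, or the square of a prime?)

-122 mod 4 = 2, hence disc K = 4·(-122) = -488 and O_K = ℤ[√-122].
disc(K) = -488 is not divisible by 71; 71 is unramified.
(-122/71) = 20^35 mod 71 = 1, giving Legendre symbol 1.
d is a quadratic residue mod p, hence 71 splits in O_K.

p splits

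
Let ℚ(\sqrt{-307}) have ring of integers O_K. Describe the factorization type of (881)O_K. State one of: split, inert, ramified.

Since -307 ≡ 1 mod 4, the ring of integers is ℤ[(1+√-307)/2] with discriminant -307.
881 ∤ -307, so 881 is unramified.
Euler's criterion: (-307)^440 mod 881 = 880. Thus (-307|881) = -1.
(-307/881) = -1, so 881 is inert.

inert — (881) stays prime in O_K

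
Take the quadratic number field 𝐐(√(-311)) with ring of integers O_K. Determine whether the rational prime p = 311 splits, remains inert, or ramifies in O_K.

d = -311 ≡ 1 (mod 4), so O_K = ℤ[(1+√-311)/2] and disc(K) = d = -311.
Ramification test: 311 | -311. The prime 311 ramifies in K.

p ramifies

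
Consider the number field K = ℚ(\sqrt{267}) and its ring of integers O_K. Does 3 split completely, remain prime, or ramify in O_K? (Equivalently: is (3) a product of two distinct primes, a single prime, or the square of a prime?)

ramifies in O_K

d = 267 ≡ 3 (mod 4), so O_K = ℤ[√267] and disc(K) = 4d = 1068.
disc(K) = 1068 = 3·356, so p = 3 is ramified.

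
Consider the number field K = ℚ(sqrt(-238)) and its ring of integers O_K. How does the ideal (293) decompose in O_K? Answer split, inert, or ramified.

split

-238 mod 4 = 2, hence disc K = 4·(-238) = -952 and O_K = ℤ[√-238].
293 ∤ -952, so 293 is unramified.
(-238/293) = 55^146 mod 293 = 1, giving Legendre symbol 1.
(-238/293) = 1, so 293 splits.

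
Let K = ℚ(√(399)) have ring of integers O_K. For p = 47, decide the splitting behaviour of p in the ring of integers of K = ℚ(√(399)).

399 mod 4 = 3, hence disc K = 4·399 = 1596 and O_K = ℤ[√399].
disc(K) = 1596 is not divisible by 47; 47 is unramified.
(399/47) = 23^23 mod 47 = 46, giving Legendre symbol -1.
(399/47) = -1, so 47 is inert.

47 remains inert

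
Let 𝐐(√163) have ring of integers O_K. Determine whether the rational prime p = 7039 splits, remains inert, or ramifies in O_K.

p splits

163 mod 4 = 3, hence disc K = 4·163 = 652 and O_K = ℤ[√163].
7039 ∤ 652, so 7039 is unramified.
Euler's criterion: 163^3519 mod 7039 = 1. Thus (163|7039) = 1.
(163/7039) = 1, so 7039 splits.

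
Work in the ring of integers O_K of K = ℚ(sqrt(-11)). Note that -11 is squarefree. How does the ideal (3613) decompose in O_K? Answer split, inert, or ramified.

splits completely

Since -11 ≡ 1 mod 4, the ring of integers is ℤ[(1+√-11)/2] with discriminant -11.
disc(K) = -11 is not divisible by 3613; 3613 is unramified.
Legendre symbol by Euler's criterion: (-11/3613) ≡ (-11)^1806 ≡ 1 (mod 3613), i.e. (-11/3613) = 1.
(-11/3613) = 1, so 3613 splits.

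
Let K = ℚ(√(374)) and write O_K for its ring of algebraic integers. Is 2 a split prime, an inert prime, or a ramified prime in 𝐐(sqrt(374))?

Since 374 ≢ 1 mod 4, the ring of integers is ℤ[√374] with discriminant 4·374 = 1496.
Ramification test: 2 | 1496. The prime 2 ramifies in K.

p ramifies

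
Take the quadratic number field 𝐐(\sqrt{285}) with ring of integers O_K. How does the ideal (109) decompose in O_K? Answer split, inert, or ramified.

Since 285 ≡ 1 mod 4, the ring of integers is ℤ[(1+√285)/2] with discriminant 285.
Since gcd(109, 285) = 1 the prime 109 does not ramify.
(285/109) = 67^54 mod 109 = 108, giving Legendre symbol -1.
Legendre symbol -1 ⇒ 109 is inert.

109 remains inert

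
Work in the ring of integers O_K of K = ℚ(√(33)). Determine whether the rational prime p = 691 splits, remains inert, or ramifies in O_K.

33 mod 4 = 1, hence disc K = 33 and O_K = ℤ[(1+√33)/2].
disc(K) = 33 is not divisible by 691; 691 is unramified.
Compute (33/691) via Euler: 33^((691-1)/2) mod 691 = 1, so (33/691) = 1.
Legendre symbol 1 ⇒ 691 is split.

split — (691) = 𝔭₁𝔭₂ with 𝔭₁ ≠ 𝔭₂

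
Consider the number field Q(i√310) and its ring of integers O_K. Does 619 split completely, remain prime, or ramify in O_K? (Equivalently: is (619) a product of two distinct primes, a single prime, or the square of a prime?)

split

d = -310 ≡ 2 (mod 4), so O_K = ℤ[√-310] and disc(K) = 4d = -1240.
disc(K) = -1240 is not divisible by 619; 619 is unramified.
Euler's criterion: (-310)^309 mod 619 = 1. Thus (-310|619) = 1.
Legendre symbol 1 ⇒ 619 is split.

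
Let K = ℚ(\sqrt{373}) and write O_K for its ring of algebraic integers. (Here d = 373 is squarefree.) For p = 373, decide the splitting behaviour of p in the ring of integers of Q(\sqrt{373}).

d = 373 ≡ 1 (mod 4), so O_K = ℤ[(1+√373)/2] and disc(K) = d = 373.
Ramification test: 373 | 373. The prime 373 ramifies in K.

373 is ramified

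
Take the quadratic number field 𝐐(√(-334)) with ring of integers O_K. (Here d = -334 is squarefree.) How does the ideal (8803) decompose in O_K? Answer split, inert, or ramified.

8803 splits in O_K

d = -334 ≡ 2 (mod 4), so O_K = ℤ[√-334] and disc(K) = 4d = -1336.
8803 ∤ -1336, so 8803 is unramified.
(-334/8803) = 8469^4401 mod 8803 = 1, giving Legendre symbol 1.
d is a quadratic residue mod p, hence 8803 splits in O_K.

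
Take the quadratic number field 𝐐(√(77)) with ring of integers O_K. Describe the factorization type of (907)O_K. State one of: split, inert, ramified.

split — (907) = 𝔭₁𝔭₂ with 𝔭₁ ≠ 𝔭₂

d = 77 ≡ 1 (mod 4), so O_K = ℤ[(1+√77)/2] and disc(K) = d = 77.
907 ∤ 77, so 907 is unramified.
(77/907) = 77^453 mod 907 = 1, giving Legendre symbol 1.
(77/907) = 1, so 907 splits.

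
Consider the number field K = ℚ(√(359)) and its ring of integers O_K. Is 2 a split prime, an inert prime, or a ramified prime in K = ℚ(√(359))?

Since 359 ≢ 1 mod 4, the ring of integers is ℤ[√359] with discriminant 4·359 = 1436.
Ramification test: 2 | 1436. The prime 2 ramifies in K.

ramified — (2) = 𝔭²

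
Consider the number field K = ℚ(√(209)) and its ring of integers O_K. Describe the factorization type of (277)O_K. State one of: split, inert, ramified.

209 mod 4 = 1, hence disc K = 209 and O_K = ℤ[(1+√209)/2].
277 ∤ 209, so 277 is unramified.
Compute (209/277) via Euler: 209^((277-1)/2) mod 277 = 276, so (209/277) = -1.
d is a non-residue mod p, hence 277 remains inert in O_K.

p is inert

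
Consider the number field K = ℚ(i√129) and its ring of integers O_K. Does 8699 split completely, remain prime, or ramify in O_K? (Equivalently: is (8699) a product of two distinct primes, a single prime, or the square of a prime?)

p splits

Since -129 ≢ 1 mod 4, the ring of integers is ℤ[√-129] with discriminant 4·(-129) = -516.
8699 ∤ -516, so 8699 is unramified.
Compute (-129/8699) via Euler: 8570^((8699-1)/2) mod 8699 = 1, so (-129/8699) = 1.
Legendre symbol 1 ⇒ 8699 is split.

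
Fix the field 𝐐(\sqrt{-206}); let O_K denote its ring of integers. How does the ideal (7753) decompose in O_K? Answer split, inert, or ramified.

-206 mod 4 = 2, hence disc K = 4·(-206) = -824 and O_K = ℤ[√-206].
disc(K) = -824 is not divisible by 7753; 7753 is unramified.
Compute (-206/7753) via Euler: 7547^((7753-1)/2) mod 7753 = 1, so (-206/7753) = 1.
d is a quadratic residue mod p, hence 7753 splits in O_K.

split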